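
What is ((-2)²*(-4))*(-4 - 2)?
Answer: 96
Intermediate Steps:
((-2)²*(-4))*(-4 - 2) = (4*(-4))*(-6) = -16*(-6) = 96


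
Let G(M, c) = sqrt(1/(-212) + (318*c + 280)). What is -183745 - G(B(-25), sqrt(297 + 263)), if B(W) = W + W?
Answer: -183745 - sqrt(3146027 + 14292192*sqrt(35))/106 ≈ -1.8383e+5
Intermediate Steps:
B(W) = 2*W
G(M, c) = sqrt(59359/212 + 318*c) (G(M, c) = sqrt(-1/212 + (280 + 318*c)) = sqrt(59359/212 + 318*c))
-183745 - G(B(-25), sqrt(297 + 263)) = -183745 - sqrt(3146027 + 3573048*sqrt(297 + 263))/106 = -183745 - sqrt(3146027 + 3573048*sqrt(560))/106 = -183745 - sqrt(3146027 + 3573048*(4*sqrt(35)))/106 = -183745 - sqrt(3146027 + 14292192*sqrt(35))/106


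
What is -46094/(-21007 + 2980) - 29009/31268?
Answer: 918321949/563668236 ≈ 1.6292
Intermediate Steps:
-46094/(-21007 + 2980) - 29009/31268 = -46094/(-18027) - 29009*1/31268 = -46094*(-1/18027) - 29009/31268 = 46094/18027 - 29009/31268 = 918321949/563668236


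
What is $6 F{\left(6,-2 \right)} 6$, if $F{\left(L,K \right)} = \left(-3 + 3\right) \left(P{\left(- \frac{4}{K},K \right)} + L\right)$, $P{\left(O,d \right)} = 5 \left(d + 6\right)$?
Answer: $0$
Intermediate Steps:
$P{\left(O,d \right)} = 30 + 5 d$ ($P{\left(O,d \right)} = 5 \left(6 + d\right) = 30 + 5 d$)
$F{\left(L,K \right)} = 0$ ($F{\left(L,K \right)} = \left(-3 + 3\right) \left(\left(30 + 5 K\right) + L\right) = 0 \left(30 + L + 5 K\right) = 0$)
$6 F{\left(6,-2 \right)} 6 = 6 \cdot 0 \cdot 6 = 0 \cdot 6 = 0$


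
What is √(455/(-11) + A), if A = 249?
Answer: 2*√6281/11 ≈ 14.410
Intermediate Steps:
√(455/(-11) + A) = √(455/(-11) + 249) = √(455*(-1/11) + 249) = √(-455/11 + 249) = √(2284/11) = 2*√6281/11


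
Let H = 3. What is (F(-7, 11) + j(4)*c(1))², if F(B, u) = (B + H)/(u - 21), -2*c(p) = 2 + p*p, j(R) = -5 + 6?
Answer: 121/100 ≈ 1.2100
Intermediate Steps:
j(R) = 1
c(p) = -1 - p²/2 (c(p) = -(2 + p*p)/2 = -(2 + p²)/2 = -1 - p²/2)
F(B, u) = (3 + B)/(-21 + u) (F(B, u) = (B + 3)/(u - 21) = (3 + B)/(-21 + u))
(F(-7, 11) + j(4)*c(1))² = ((3 - 7)/(-21 + 11) + 1*(-1 - ½*1²))² = (-4/(-10) + 1*(-1 - ½*1))² = (-⅒*(-4) + 1*(-1 - ½))² = (⅖ + 1*(-3/2))² = (⅖ - 3/2)² = (-11/10)² = 121/100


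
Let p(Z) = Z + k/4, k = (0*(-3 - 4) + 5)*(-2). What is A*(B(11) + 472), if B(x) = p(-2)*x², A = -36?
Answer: 2610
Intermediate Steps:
k = -10 (k = (0*(-7) + 5)*(-2) = (0 + 5)*(-2) = 5*(-2) = -10)
p(Z) = -5/2 + Z (p(Z) = Z - 10/4 = Z - 10*¼ = Z - 5/2 = -5/2 + Z)
B(x) = -9*x²/2 (B(x) = (-5/2 - 2)*x² = -9*x²/2)
A*(B(11) + 472) = -36*(-9/2*11² + 472) = -36*(-9/2*121 + 472) = -36*(-1089/2 + 472) = -36*(-145/2) = 2610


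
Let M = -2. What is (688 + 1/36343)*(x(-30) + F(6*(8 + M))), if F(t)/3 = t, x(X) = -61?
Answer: 1175187295/36343 ≈ 32336.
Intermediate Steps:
F(t) = 3*t
(688 + 1/36343)*(x(-30) + F(6*(8 + M))) = (688 + 1/36343)*(-61 + 3*(6*(8 - 2))) = (688 + 1/36343)*(-61 + 3*(6*6)) = 25003985*(-61 + 3*36)/36343 = 25003985*(-61 + 108)/36343 = (25003985/36343)*47 = 1175187295/36343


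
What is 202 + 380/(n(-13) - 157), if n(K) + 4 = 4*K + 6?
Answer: 41434/207 ≈ 200.16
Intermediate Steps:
n(K) = 2 + 4*K (n(K) = -4 + (4*K + 6) = -4 + (6 + 4*K) = 2 + 4*K)
202 + 380/(n(-13) - 157) = 202 + 380/((2 + 4*(-13)) - 157) = 202 + 380/((2 - 52) - 157) = 202 + 380/(-50 - 157) = 202 + 380/(-207) = 202 + 380*(-1/207) = 202 - 380/207 = 41434/207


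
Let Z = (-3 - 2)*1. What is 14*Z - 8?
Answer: -78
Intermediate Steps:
Z = -5 (Z = -5*1 = -5)
14*Z - 8 = 14*(-5) - 8 = -70 - 8 = -78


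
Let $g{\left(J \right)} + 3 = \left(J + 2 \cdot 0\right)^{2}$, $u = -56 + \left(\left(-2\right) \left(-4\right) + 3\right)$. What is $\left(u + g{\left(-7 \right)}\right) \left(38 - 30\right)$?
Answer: $8$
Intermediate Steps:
$u = -45$ ($u = -56 + \left(8 + 3\right) = -56 + 11 = -45$)
$g{\left(J \right)} = -3 + J^{2}$ ($g{\left(J \right)} = -3 + \left(J + 2 \cdot 0\right)^{2} = -3 + \left(J + 0\right)^{2} = -3 + J^{2}$)
$\left(u + g{\left(-7 \right)}\right) \left(38 - 30\right) = \left(-45 - \left(3 - \left(-7\right)^{2}\right)\right) \left(38 - 30\right) = \left(-45 + \left(-3 + 49\right)\right) \left(38 - 30\right) = \left(-45 + 46\right) 8 = 1 \cdot 8 = 8$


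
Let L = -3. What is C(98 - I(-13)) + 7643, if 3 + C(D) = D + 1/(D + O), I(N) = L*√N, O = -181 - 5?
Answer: 30*(765*√13 + 22702*I)/(3*√13 + 88*I) ≈ 7738.0 + 10.815*I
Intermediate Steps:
O = -186
I(N) = -3*√N
C(D) = -3 + D + 1/(-186 + D) (C(D) = -3 + (D + 1/(D - 186)) = -3 + (D + 1/(-186 + D)) = -3 + D + 1/(-186 + D))
C(98 - I(-13)) + 7643 = (559 + (98 - (-3)*√(-13))² - 189*(98 - (-3)*√(-13)))/(-186 + (98 - (-3)*√(-13))) + 7643 = (559 + (98 - (-3)*I*√13)² - 189*(98 - (-3)*I*√13))/(-186 + (98 - (-3)*I*√13)) + 7643 = (559 + (98 + 3*I*√13)² - 189*(98 + 3*I*√13))/(-186 + (98 + 3*I*√13)) + 7643 = (559 + (98 + 3*I*√13)² + (-18522 - 567*I*√13))/(-88 + 3*I*√13) + 7643 = (-17963 + (98 + 3*I*√13)² - 567*I*√13)/(-88 + 3*I*√13) + 7643 = 7643 + (-17963 + (98 + 3*I*√13)² - 567*I*√13)/(-88 + 3*I*√13)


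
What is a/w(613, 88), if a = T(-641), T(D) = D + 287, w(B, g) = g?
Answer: -177/44 ≈ -4.0227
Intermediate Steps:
T(D) = 287 + D
a = -354 (a = 287 - 641 = -354)
a/w(613, 88) = -354/88 = -354*1/88 = -177/44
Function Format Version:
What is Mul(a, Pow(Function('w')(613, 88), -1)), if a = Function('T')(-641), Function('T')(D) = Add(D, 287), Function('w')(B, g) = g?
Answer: Rational(-177, 44) ≈ -4.0227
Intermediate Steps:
Function('T')(D) = Add(287, D)
a = -354 (a = Add(287, -641) = -354)
Mul(a, Pow(Function('w')(613, 88), -1)) = Mul(-354, Pow(88, -1)) = Mul(-354, Rational(1, 88)) = Rational(-177, 44)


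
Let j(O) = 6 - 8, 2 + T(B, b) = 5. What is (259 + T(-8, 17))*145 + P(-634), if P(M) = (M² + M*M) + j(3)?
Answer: 841900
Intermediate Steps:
T(B, b) = 3 (T(B, b) = -2 + 5 = 3)
j(O) = -2
P(M) = -2 + 2*M² (P(M) = (M² + M*M) - 2 = (M² + M²) - 2 = 2*M² - 2 = -2 + 2*M²)
(259 + T(-8, 17))*145 + P(-634) = (259 + 3)*145 + (-2 + 2*(-634)²) = 262*145 + (-2 + 2*401956) = 37990 + (-2 + 803912) = 37990 + 803910 = 841900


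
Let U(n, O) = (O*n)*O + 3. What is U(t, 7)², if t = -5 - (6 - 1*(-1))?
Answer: 342225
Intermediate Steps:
t = -12 (t = -5 - (6 + 1) = -5 - 1*7 = -5 - 7 = -12)
U(n, O) = 3 + n*O² (U(n, O) = n*O² + 3 = 3 + n*O²)
U(t, 7)² = (3 - 12*7²)² = (3 - 12*49)² = (3 - 588)² = (-585)² = 342225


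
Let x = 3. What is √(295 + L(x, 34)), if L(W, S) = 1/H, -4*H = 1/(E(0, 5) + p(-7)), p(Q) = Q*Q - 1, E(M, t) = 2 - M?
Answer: √95 ≈ 9.7468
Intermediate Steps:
p(Q) = -1 + Q² (p(Q) = Q² - 1 = -1 + Q²)
H = -1/200 (H = -1/(4*((2 - 1*0) + (-1 + (-7)²))) = -1/(4*((2 + 0) + (-1 + 49))) = -1/(4*(2 + 48)) = -¼/50 = -¼*1/50 = -1/200 ≈ -0.0050000)
L(W, S) = -200 (L(W, S) = 1/(-1/200) = -200)
√(295 + L(x, 34)) = √(295 - 200) = √95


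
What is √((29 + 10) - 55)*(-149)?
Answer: -596*I ≈ -596.0*I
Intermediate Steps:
√((29 + 10) - 55)*(-149) = √(39 - 55)*(-149) = √(-16)*(-149) = (4*I)*(-149) = -596*I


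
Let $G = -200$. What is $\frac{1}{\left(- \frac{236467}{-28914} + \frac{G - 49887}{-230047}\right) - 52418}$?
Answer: $- \frac{6651578958}{348606619080977} \approx -1.908 \cdot 10^{-5}$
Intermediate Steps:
$\frac{1}{\left(- \frac{236467}{-28914} + \frac{G - 49887}{-230047}\right) - 52418} = \frac{1}{\left(- \frac{236467}{-28914} + \frac{-200 - 49887}{-230047}\right) - 52418} = \frac{1}{\left(\left(-236467\right) \left(- \frac{1}{28914}\right) + \left(-200 - 49887\right) \left(- \frac{1}{230047}\right)\right) - 52418} = \frac{1}{\left(\frac{236467}{28914} - - \frac{50087}{230047}\right) - 52418} = \frac{1}{\left(\frac{236467}{28914} + \frac{50087}{230047}\right) - 52418} = \frac{1}{\frac{55846739467}{6651578958} - 52418} = \frac{1}{- \frac{348606619080977}{6651578958}} = - \frac{6651578958}{348606619080977}$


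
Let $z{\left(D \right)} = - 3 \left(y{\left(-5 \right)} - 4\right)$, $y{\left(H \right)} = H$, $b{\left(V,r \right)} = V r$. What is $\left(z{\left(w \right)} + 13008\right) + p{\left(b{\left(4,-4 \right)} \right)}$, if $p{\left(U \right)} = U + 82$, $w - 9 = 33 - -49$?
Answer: $13101$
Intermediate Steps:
$w = 91$ ($w = 9 + \left(33 - -49\right) = 9 + \left(33 + 49\right) = 9 + 82 = 91$)
$p{\left(U \right)} = 82 + U$
$z{\left(D \right)} = 27$ ($z{\left(D \right)} = - 3 \left(-5 - 4\right) = \left(-3\right) \left(-9\right) = 27$)
$\left(z{\left(w \right)} + 13008\right) + p{\left(b{\left(4,-4 \right)} \right)} = \left(27 + 13008\right) + \left(82 + 4 \left(-4\right)\right) = 13035 + \left(82 - 16\right) = 13035 + 66 = 13101$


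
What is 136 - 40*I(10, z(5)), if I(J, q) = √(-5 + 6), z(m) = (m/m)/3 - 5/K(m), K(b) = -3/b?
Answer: 96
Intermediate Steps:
z(m) = ⅓ + 5*m/3 (z(m) = (m/m)/3 - 5*(-m/3) = 1*(⅓) - (-5)*m/3 = ⅓ + 5*m/3)
I(J, q) = 1 (I(J, q) = √1 = 1)
136 - 40*I(10, z(5)) = 136 - 40*1 = 136 - 40 = 96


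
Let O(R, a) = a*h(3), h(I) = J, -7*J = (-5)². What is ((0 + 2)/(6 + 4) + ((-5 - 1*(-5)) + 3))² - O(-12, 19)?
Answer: 13667/175 ≈ 78.097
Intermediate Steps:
J = -25/7 (J = -⅐*(-5)² = -⅐*25 = -25/7 ≈ -3.5714)
h(I) = -25/7
O(R, a) = -25*a/7 (O(R, a) = a*(-25/7) = -25*a/7)
((0 + 2)/(6 + 4) + ((-5 - 1*(-5)) + 3))² - O(-12, 19) = ((0 + 2)/(6 + 4) + ((-5 - 1*(-5)) + 3))² - (-25)*19/7 = (2/10 + ((-5 + 5) + 3))² - 1*(-475/7) = (2*(⅒) + (0 + 3))² + 475/7 = (⅕ + 3)² + 475/7 = (16/5)² + 475/7 = 256/25 + 475/7 = 13667/175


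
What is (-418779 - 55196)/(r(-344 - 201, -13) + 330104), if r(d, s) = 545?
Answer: -473975/330649 ≈ -1.4335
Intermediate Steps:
(-418779 - 55196)/(r(-344 - 201, -13) + 330104) = (-418779 - 55196)/(545 + 330104) = -473975/330649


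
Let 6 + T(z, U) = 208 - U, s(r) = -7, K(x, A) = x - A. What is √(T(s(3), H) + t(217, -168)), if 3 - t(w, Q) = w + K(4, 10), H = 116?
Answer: I*√122 ≈ 11.045*I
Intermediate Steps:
T(z, U) = 202 - U (T(z, U) = -6 + (208 - U) = 202 - U)
t(w, Q) = 9 - w (t(w, Q) = 3 - (w + (4 - 1*10)) = 3 - (w + (4 - 10)) = 3 - (w - 6) = 3 - (-6 + w) = 3 + (6 - w) = 9 - w)
√(T(s(3), H) + t(217, -168)) = √((202 - 1*116) + (9 - 1*217)) = √((202 - 116) + (9 - 217)) = √(86 - 208) = √(-122) = I*√122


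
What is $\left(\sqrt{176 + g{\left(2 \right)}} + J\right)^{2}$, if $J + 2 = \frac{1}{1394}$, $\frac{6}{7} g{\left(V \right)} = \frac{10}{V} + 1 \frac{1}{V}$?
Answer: $\frac{271684502}{1457427} - \frac{929 \sqrt{6567}}{1394} \approx 132.41$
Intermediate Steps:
$g{\left(V \right)} = \frac{77}{6 V}$ ($g{\left(V \right)} = \frac{7 \left(\frac{10}{V} + 1 \frac{1}{V}\right)}{6} = \frac{7 \left(\frac{10}{V} + \frac{1}{V}\right)}{6} = \frac{7 \frac{11}{V}}{6} = \frac{77}{6 V}$)
$J = - \frac{2787}{1394}$ ($J = -2 + \frac{1}{1394} = - \frac{2787}{1394} \approx -1.9993$)
$\left(\sqrt{176 + g{\left(2 \right)}} + J\right)^{2} = \left(\sqrt{176 + \frac{77}{6 \cdot 2}} - \frac{2787}{1394}\right)^{2} = \left(\sqrt{176 + \frac{77}{6} \cdot \frac{1}{2}} - \frac{2787}{1394}\right)^{2} = \left(\sqrt{176 + \frac{77}{12}} - \frac{2787}{1394}\right)^{2} = \left(\sqrt{\frac{2189}{12}} - \frac{2787}{1394}\right)^{2} = \left(\frac{\sqrt{6567}}{6} - \frac{2787}{1394}\right)^{2} = \left(- \frac{2787}{1394} + \frac{\sqrt{6567}}{6}\right)^{2}$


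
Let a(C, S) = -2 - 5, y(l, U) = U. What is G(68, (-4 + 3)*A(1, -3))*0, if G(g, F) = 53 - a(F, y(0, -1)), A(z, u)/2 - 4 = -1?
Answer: 0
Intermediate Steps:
A(z, u) = 6 (A(z, u) = 8 + 2*(-1) = 8 - 2 = 6)
a(C, S) = -7
G(g, F) = 60 (G(g, F) = 53 - 1*(-7) = 53 + 7 = 60)
G(68, (-4 + 3)*A(1, -3))*0 = 60*0 = 0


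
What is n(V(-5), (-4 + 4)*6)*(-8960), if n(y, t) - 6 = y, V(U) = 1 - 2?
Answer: -44800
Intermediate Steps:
V(U) = -1
n(y, t) = 6 + y
n(V(-5), (-4 + 4)*6)*(-8960) = (6 - 1)*(-8960) = 5*(-8960) = -44800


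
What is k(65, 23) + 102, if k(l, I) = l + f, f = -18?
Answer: 149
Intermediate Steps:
k(l, I) = -18 + l (k(l, I) = l - 18 = -18 + l)
k(65, 23) + 102 = (-18 + 65) + 102 = 47 + 102 = 149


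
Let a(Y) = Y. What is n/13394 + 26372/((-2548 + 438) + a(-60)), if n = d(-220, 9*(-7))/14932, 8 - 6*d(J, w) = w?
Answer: -15823137263093/1301994844080 ≈ -12.153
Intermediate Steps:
d(J, w) = 4/3 - w/6
n = 71/89592 (n = (4/3 - 3*(-7)/2)/14932 = (4/3 - ⅙*(-63))*(1/14932) = (4/3 + 21/2)*(1/14932) = (71/6)*(1/14932) = 71/89592 ≈ 0.00079248)
n/13394 + 26372/((-2548 + 438) + a(-60)) = (71/89592)/13394 + 26372/((-2548 + 438) - 60) = (71/89592)*(1/13394) + 26372/(-2110 - 60) = 71/1199995248 + 26372/(-2170) = 71/1199995248 + 26372*(-1/2170) = 71/1199995248 - 13186/1085 = -15823137263093/1301994844080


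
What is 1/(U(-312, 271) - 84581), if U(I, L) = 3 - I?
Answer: -1/84266 ≈ -1.1867e-5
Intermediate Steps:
1/(U(-312, 271) - 84581) = 1/((3 - 1*(-312)) - 84581) = 1/((3 + 312) - 84581) = 1/(315 - 84581) = 1/(-84266) = -1/84266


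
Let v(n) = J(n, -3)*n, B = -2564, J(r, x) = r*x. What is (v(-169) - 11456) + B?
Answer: -99703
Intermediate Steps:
v(n) = -3*n**2 (v(n) = (n*(-3))*n = (-3*n)*n = -3*n**2)
(v(-169) - 11456) + B = (-3*(-169)**2 - 11456) - 2564 = (-3*28561 - 11456) - 2564 = (-85683 - 11456) - 2564 = -97139 - 2564 = -99703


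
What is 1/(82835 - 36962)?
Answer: 1/45873 ≈ 2.1799e-5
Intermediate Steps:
1/(82835 - 36962) = 1/45873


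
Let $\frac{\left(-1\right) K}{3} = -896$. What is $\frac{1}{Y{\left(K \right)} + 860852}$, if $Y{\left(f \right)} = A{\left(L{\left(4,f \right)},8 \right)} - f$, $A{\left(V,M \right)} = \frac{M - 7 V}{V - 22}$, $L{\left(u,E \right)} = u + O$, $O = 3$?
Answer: $\frac{15}{12872501} \approx 1.1653 \cdot 10^{-6}$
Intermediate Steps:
$K = 2688$ ($K = \left(-3\right) \left(-896\right) = 2688$)
$L{\left(u,E \right)} = 3 + u$ ($L{\left(u,E \right)} = u + 3 = 3 + u$)
$A{\left(V,M \right)} = \frac{M - 7 V}{-22 + V}$
$Y{\left(f \right)} = \frac{41}{15} - f$ ($Y{\left(f \right)} = \frac{8 - 7 \left(3 + 4\right)}{-22 + \left(3 + 4\right)} - f = \frac{8 - 49}{-22 + 7} - f = \frac{8 - 49}{-15} - f = \left(- \frac{1}{15}\right) \left(-41\right) - f = \frac{41}{15} - f$)
$\frac{1}{Y{\left(K \right)} + 860852} = \frac{1}{\left(\frac{41}{15} - 2688\right) + 860852} = \frac{1}{- \frac{40279}{15} + 860852} = \frac{1}{\frac{12872501}{15}} = \frac{15}{12872501}$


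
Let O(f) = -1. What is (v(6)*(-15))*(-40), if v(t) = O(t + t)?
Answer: -600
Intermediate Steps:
v(t) = -1
(v(6)*(-15))*(-40) = -1*(-15)*(-40) = 15*(-40) = -600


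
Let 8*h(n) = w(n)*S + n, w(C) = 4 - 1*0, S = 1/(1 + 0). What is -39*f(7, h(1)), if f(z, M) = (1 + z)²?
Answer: -2496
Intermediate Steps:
S = 1 (S = 1/1 = 1)
w(C) = 4 (w(C) = 4 + 0 = 4)
h(n) = ½ + n/8 (h(n) = (4*1 + n)/8 = (4 + n)/8 = ½ + n/8)
-39*f(7, h(1)) = -39*(1 + 7)² = -39*8² = -39*64 = -2496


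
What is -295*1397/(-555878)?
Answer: 412115/555878 ≈ 0.74138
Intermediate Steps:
-295*1397/(-555878) = -412115*(-1/555878) = 412115/555878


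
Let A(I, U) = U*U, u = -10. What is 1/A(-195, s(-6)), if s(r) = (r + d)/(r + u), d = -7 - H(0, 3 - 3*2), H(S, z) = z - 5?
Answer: 256/25 ≈ 10.240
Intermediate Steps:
H(S, z) = -5 + z
d = 1 (d = -7 - (-5 + (3 - 3*2)) = -7 - (-5 + (3 - 6)) = -7 - (-5 - 3) = -7 - 1*(-8) = -7 + 8 = 1)
s(r) = (1 + r)/(-10 + r) (s(r) = (r + 1)/(r - 10) = (1 + r)/(-10 + r))
A(I, U) = U²
1/A(-195, s(-6)) = 1/(((1 - 6)/(-10 - 6))²) = 1/((-5/(-16))²) = 1/((-1/16*(-5))²) = 1/((5/16)²) = 1/(25/256) = 256/25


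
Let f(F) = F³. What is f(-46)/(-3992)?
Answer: 12167/499 ≈ 24.383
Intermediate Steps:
f(-46)/(-3992) = (-46)³/(-3992) = -97336*(-1/3992) = 12167/499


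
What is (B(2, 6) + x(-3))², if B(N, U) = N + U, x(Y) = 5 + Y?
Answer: 100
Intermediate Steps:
(B(2, 6) + x(-3))² = ((2 + 6) + (5 - 3))² = (8 + 2)² = 10² = 100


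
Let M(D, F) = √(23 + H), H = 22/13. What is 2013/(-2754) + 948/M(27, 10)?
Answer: -671/918 + 316*√4173/107 ≈ 190.05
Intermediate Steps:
H = 22/13 (H = 22*(1/13) = 22/13 ≈ 1.6923)
M(D, F) = √4173/13 (M(D, F) = √(23 + 22/13) = √(321/13) = √4173/13)
2013/(-2754) + 948/M(27, 10) = 2013/(-2754) + 948/((√4173/13)) = 2013*(-1/2754) + 948*(√4173/321) = -671/918 + 316*√4173/107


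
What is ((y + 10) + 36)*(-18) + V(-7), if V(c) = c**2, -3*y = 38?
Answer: -551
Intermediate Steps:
y = -38/3 (y = -1/3*38 = -38/3 ≈ -12.667)
((y + 10) + 36)*(-18) + V(-7) = ((-38/3 + 10) + 36)*(-18) + (-7)**2 = (-8/3 + 36)*(-18) + 49 = (100/3)*(-18) + 49 = -600 + 49 = -551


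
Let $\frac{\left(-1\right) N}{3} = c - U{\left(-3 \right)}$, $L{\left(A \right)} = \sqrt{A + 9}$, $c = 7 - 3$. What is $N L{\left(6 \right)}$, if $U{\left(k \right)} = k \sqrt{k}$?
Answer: $- 12 \sqrt{15} - 27 i \sqrt{5} \approx -46.476 - 60.374 i$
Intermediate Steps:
$U{\left(k \right)} = k^{\frac{3}{2}}$
$c = 4$ ($c = 7 - 3 = 4$)
$L{\left(A \right)} = \sqrt{9 + A}$
$N = -12 - 9 i \sqrt{3}$ ($N = - 3 \left(4 - \left(-3\right)^{\frac{3}{2}}\right) = - 3 \left(4 - - 3 i \sqrt{3}\right) = - 3 \left(4 + 3 i \sqrt{3}\right) = -12 - 9 i \sqrt{3} \approx -12.0 - 15.588 i$)
$N L{\left(6 \right)} = \left(-12 - 9 i \sqrt{3}\right) \sqrt{9 + 6} = \left(-12 - 9 i \sqrt{3}\right) \sqrt{15} = \sqrt{15} \left(-12 - 9 i \sqrt{3}\right)$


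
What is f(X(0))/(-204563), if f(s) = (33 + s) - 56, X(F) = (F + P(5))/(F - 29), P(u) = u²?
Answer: 692/5932327 ≈ 0.00011665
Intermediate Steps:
X(F) = (25 + F)/(-29 + F) (X(F) = (F + 5²)/(F - 29) = (F + 25)/(-29 + F) = (25 + F)/(-29 + F))
f(s) = -23 + s
f(X(0))/(-204563) = (-23 + (25 + 0)/(-29 + 0))/(-204563) = (-23 + 25/(-29))*(-1/204563) = (-23 - 1/29*25)*(-1/204563) = (-23 - 25/29)*(-1/204563) = -692/29*(-1/204563) = 692/5932327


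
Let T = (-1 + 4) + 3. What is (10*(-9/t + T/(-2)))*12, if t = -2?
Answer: 180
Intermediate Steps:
T = 6 (T = 3 + 3 = 6)
(10*(-9/t + T/(-2)))*12 = (10*(-9/(-2) + 6/(-2)))*12 = (10*(-9*(-1/2) + 6*(-1/2)))*12 = (10*(9/2 - 3))*12 = (10*(3/2))*12 = 15*12 = 180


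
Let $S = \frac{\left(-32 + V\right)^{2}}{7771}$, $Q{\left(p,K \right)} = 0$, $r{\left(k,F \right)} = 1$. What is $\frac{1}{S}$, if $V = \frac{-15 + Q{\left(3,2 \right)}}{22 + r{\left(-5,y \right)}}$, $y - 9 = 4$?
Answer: $\frac{4110859}{564001} \approx 7.2887$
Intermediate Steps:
$y = 13$ ($y = 9 + 4 = 13$)
$V = - \frac{15}{23}$ ($V = \frac{-15 + 0}{22 + 1} = - \frac{15}{23} \approx -0.65217$)
$S = \frac{564001}{4110859}$ ($S = \frac{\left(-32 - \frac{15}{23}\right)^{2}}{7771} = \left(- \frac{751}{23}\right)^{2} \cdot \frac{1}{7771} = \frac{564001}{529} \cdot \frac{1}{7771} = \frac{564001}{4110859} \approx 0.1372$)
$\frac{1}{S} = \frac{1}{\frac{564001}{4110859}} = \frac{4110859}{564001}$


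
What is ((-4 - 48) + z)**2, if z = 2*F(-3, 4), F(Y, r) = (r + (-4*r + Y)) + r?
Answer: 5476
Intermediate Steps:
F(Y, r) = Y - 2*r (F(Y, r) = (r + (Y - 4*r)) + r = (Y - 3*r) + r = Y - 2*r)
z = -22 (z = 2*(-3 - 2*4) = 2*(-3 - 8) = 2*(-11) = -22)
((-4 - 48) + z)**2 = ((-4 - 48) - 22)**2 = (-52 - 22)**2 = (-74)**2 = 5476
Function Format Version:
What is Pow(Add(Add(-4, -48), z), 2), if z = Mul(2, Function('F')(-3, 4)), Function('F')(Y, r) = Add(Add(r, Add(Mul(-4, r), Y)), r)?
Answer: 5476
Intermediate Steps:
Function('F')(Y, r) = Add(Y, Mul(-2, r)) (Function('F')(Y, r) = Add(Add(r, Add(Y, Mul(-4, r))), r) = Add(Add(Y, Mul(-3, r)), r) = Add(Y, Mul(-2, r)))
z = -22 (z = Mul(2, Add(-3, Mul(-2, 4))) = Mul(2, Add(-3, -8)) = Mul(2, -11) = -22)
Pow(Add(Add(-4, -48), z), 2) = Pow(Add(Add(-4, -48), -22), 2) = Pow(Add(-52, -22), 2) = Pow(-74, 2) = 5476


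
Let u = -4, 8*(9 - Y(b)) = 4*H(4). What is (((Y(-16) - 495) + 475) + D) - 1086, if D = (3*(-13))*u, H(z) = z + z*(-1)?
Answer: -941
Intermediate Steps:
H(z) = 0 (H(z) = z - z = 0)
Y(b) = 9 (Y(b) = 9 - 0/2 = 9 - 1/8*0 = 9 + 0 = 9)
D = 156 (D = (3*(-13))*(-4) = -39*(-4) = 156)
(((Y(-16) - 495) + 475) + D) - 1086 = (((9 - 495) + 475) + 156) - 1086 = ((-486 + 475) + 156) - 1086 = (-11 + 156) - 1086 = 145 - 1086 = -941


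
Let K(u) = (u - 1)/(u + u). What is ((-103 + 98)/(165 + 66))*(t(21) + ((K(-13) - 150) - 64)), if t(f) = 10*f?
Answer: 75/1001 ≈ 0.074925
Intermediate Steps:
K(u) = (-1 + u)/(2*u) (K(u) = (-1 + u)/((2*u)) = (-1 + u)*(1/(2*u)) = (-1 + u)/(2*u))
((-103 + 98)/(165 + 66))*(t(21) + ((K(-13) - 150) - 64)) = ((-103 + 98)/(165 + 66))*(10*21 + (((1/2)*(-1 - 13)/(-13) - 150) - 64)) = (-5/231)*(210 + (((1/2)*(-1/13)*(-14) - 150) - 64)) = (-5*1/231)*(210 + ((7/13 - 150) - 64)) = -5*(210 + (-1943/13 - 64))/231 = -5*(210 - 2775/13)/231 = -5/231*(-45/13) = 75/1001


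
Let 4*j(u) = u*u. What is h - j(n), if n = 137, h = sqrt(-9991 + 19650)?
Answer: -18769/4 + sqrt(9659) ≈ -4594.0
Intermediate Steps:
h = sqrt(9659) ≈ 98.280
j(u) = u**2/4 (j(u) = (u*u)/4 = u**2/4)
h - j(n) = sqrt(9659) - 137**2/4 = sqrt(9659) - 18769/4 = -18769/4 + sqrt(9659)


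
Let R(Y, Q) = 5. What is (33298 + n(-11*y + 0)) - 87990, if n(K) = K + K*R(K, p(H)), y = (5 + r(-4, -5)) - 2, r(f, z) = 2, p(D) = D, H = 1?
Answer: -55022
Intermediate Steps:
y = 5 (y = (5 + 2) - 2 = 7 - 2 = 5)
n(K) = 6*K (n(K) = K + K*5 = K + 5*K = 6*K)
(33298 + n(-11*y + 0)) - 87990 = (33298 + 6*(-11*5 + 0)) - 87990 = (33298 + 6*(-55 + 0)) - 87990 = (33298 + 6*(-55)) - 87990 = (33298 - 330) - 87990 = 32968 - 87990 = -55022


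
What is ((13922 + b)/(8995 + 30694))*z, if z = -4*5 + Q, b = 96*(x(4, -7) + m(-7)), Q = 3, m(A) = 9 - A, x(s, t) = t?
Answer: -251362/39689 ≈ -6.3333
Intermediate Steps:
b = 864 (b = 96*(-7 + (9 - 1*(-7))) = 96*(-7 + (9 + 7)) = 96*(-7 + 16) = 96*9 = 864)
z = -17 (z = -4*5 + 3 = -20 + 3 = -17)
((13922 + b)/(8995 + 30694))*z = ((13922 + 864)/(8995 + 30694))*(-17) = (14786/39689)*(-17) = -251362/39689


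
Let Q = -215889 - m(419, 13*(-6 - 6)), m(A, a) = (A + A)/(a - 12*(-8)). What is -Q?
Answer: 6476251/30 ≈ 2.1588e+5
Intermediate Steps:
m(A, a) = 2*A/(96 + a) (m(A, a) = (2*A)/(a + 96) = (2*A)/(96 + a) = 2*A/(96 + a))
Q = -6476251/30 (Q = -215889 - 2*419/(96 + 13*(-6 - 6)) = -215889 - 2*419/(96 + 13*(-12)) = -215889 - 2*419/(96 - 156) = -215889 - 2*419/(-60) = -215889 - 2*419*(-1)/60 = -215889 - 1*(-419/30) = -215889 + 419/30 = -6476251/30 ≈ -2.1588e+5)
-Q = -1*(-6476251/30) = 6476251/30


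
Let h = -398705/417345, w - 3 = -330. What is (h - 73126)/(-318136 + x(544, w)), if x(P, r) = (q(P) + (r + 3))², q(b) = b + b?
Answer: -1220766767/4433205528 ≈ -0.27537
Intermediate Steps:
w = -327 (w = 3 - 330 = -327)
q(b) = 2*b
x(P, r) = (3 + r + 2*P)² (x(P, r) = (2*P + (r + 3))² = (2*P + (3 + r))² = (3 + r + 2*P)²)
h = -79741/83469 (h = -398705*1/417345 = -79741/83469 ≈ -0.95534)
(h - 73126)/(-318136 + x(544, w)) = (-79741/83469 - 73126)/(-318136 + (3 - 327 + 2*544)²) = -6103833835/(83469*(-318136 + (3 - 327 + 1088)²)) = -6103833835/(83469*(-318136 + 764²)) = -6103833835/(83469*(-318136 + 583696)) = -6103833835/83469/265560 = -6103833835/83469*1/265560 = -1220766767/4433205528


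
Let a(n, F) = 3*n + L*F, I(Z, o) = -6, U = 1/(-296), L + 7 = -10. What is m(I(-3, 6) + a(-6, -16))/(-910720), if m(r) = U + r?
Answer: -73407/269573120 ≈ -0.00027231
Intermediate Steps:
L = -17 (L = -7 - 10 = -17)
U = -1/296 ≈ -0.0033784
a(n, F) = -17*F + 3*n (a(n, F) = 3*n - 17*F = -17*F + 3*n)
m(r) = -1/296 + r
m(I(-3, 6) + a(-6, -16))/(-910720) = (-1/296 + (-6 + (-17*(-16) + 3*(-6))))/(-910720) = (-1/296 + (-6 + (272 - 18)))*(-1/910720) = (-1/296 + (-6 + 254))*(-1/910720) = (-1/296 + 248)*(-1/910720) = (73407/296)*(-1/910720) = -73407/269573120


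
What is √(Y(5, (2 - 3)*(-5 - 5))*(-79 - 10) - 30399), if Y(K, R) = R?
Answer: I*√31289 ≈ 176.89*I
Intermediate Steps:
√(Y(5, (2 - 3)*(-5 - 5))*(-79 - 10) - 30399) = √(((2 - 3)*(-5 - 5))*(-79 - 10) - 30399) = √(-1*(-10)*(-89) - 30399) = √(10*(-89) - 30399) = √(-890 - 30399) = √(-31289) = I*√31289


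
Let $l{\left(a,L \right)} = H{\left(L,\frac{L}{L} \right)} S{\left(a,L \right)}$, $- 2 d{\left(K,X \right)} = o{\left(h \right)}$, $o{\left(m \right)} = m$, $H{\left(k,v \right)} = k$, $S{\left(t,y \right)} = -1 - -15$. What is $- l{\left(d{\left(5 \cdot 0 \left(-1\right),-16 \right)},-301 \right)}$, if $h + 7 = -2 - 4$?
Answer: $4214$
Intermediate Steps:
$S{\left(t,y \right)} = 14$ ($S{\left(t,y \right)} = -1 + 15 = 14$)
$h = -13$ ($h = -7 - 6 = -13$)
$d{\left(K,X \right)} = \frac{13}{2}$ ($d{\left(K,X \right)} = \left(- \frac{1}{2}\right) \left(-13\right) = \frac{13}{2}$)
$l{\left(a,L \right)} = 14 L$ ($l{\left(a,L \right)} = L 14 = 14 L$)
$- l{\left(d{\left(5 \cdot 0 \left(-1\right),-16 \right)},-301 \right)} = - 14 \left(-301\right) = \left(-1\right) \left(-4214\right) = 4214$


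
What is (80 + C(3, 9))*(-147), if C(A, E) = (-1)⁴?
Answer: -11907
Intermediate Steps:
C(A, E) = 1
(80 + C(3, 9))*(-147) = (80 + 1)*(-147) = 81*(-147) = -11907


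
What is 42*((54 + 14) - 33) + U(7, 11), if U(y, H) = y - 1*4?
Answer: 1473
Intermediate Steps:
U(y, H) = -4 + y (U(y, H) = y - 4 = -4 + y)
42*((54 + 14) - 33) + U(7, 11) = 42*((54 + 14) - 33) + (-4 + 7) = 42*(68 - 33) + 3 = 42*35 + 3 = 1470 + 3 = 1473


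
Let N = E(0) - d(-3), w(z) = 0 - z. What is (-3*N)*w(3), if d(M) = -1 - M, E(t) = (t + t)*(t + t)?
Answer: -18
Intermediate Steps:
w(z) = -z
E(t) = 4*t**2 (E(t) = (2*t)*(2*t) = 4*t**2)
N = -2 (N = 4*0**2 - (-1 - 1*(-3)) = 4*0 - (-1 + 3) = 0 - 1*2 = 0 - 2 = -2)
(-3*N)*w(3) = (-3*(-2))*(-1*3) = 6*(-3) = -18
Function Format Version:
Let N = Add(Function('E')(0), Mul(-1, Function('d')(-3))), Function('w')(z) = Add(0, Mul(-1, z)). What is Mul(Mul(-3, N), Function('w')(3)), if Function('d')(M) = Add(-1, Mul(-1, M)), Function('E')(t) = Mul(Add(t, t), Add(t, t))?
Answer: -18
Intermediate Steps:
Function('w')(z) = Mul(-1, z)
Function('E')(t) = Mul(4, Pow(t, 2)) (Function('E')(t) = Mul(Mul(2, t), Mul(2, t)) = Mul(4, Pow(t, 2)))
N = -2 (N = Add(Mul(4, Pow(0, 2)), Mul(-1, Add(-1, Mul(-1, -3)))) = Add(Mul(4, 0), Mul(-1, Add(-1, 3))) = Add(0, Mul(-1, 2)) = Add(0, -2) = -2)
Mul(Mul(-3, N), Function('w')(3)) = Mul(Mul(-3, -2), Mul(-1, 3)) = Mul(6, -3) = -18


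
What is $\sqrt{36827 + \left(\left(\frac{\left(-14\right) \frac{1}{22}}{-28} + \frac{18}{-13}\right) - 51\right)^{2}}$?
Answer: $\frac{\sqrt{12946267569}}{572} \approx 198.92$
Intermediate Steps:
$\sqrt{36827 + \left(\left(\frac{\left(-14\right) \frac{1}{22}}{-28} + \frac{18}{-13}\right) - 51\right)^{2}} = \sqrt{36827 + \left(\left(\left(-14\right) \frac{1}{22} \left(- \frac{1}{28}\right) + 18 \left(- \frac{1}{13}\right)\right) - 51\right)^{2}} = \sqrt{36827 + \left(\left(\left(- \frac{7}{11}\right) \left(- \frac{1}{28}\right) - \frac{18}{13}\right) - 51\right)^{2}} = \sqrt{36827 + \left(\left(\frac{1}{44} - \frac{18}{13}\right) - 51\right)^{2}} = \sqrt{36827 + \left(- \frac{779}{572} - 51\right)^{2}} = \sqrt{36827 + \left(- \frac{29951}{572}\right)^{2}} = \sqrt{36827 + \frac{897062401}{327184}} = \sqrt{\frac{12946267569}{327184}} = \frac{\sqrt{12946267569}}{572}$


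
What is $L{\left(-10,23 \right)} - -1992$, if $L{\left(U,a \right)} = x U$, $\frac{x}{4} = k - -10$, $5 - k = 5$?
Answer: $1592$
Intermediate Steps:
$k = 0$ ($k = 5 - 5 = 0$)
$x = 40$ ($x = 4 \left(0 - -10\right) = 4 \left(0 + 10\right) = 4 \cdot 10 = 40$)
$L{\left(U,a \right)} = 40 U$
$L{\left(-10,23 \right)} - -1992 = 40 \left(-10\right) - -1992 = -400 + 1992 = 1592$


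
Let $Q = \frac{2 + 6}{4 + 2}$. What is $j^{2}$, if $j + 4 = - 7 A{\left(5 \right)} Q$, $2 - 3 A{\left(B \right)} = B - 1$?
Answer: $\frac{400}{81} \approx 4.9383$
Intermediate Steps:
$A{\left(B \right)} = 1 - \frac{B}{3}$ ($A{\left(B \right)} = \frac{2}{3} - \frac{B - 1}{3} = \frac{2}{3} - \frac{-1 + B}{3} = \frac{2}{3} - \left(- \frac{1}{3} + \frac{B}{3}\right) = 1 - \frac{B}{3}$)
$Q = \frac{4}{3}$ ($Q = \frac{8}{6} = 8 \cdot \frac{1}{6} = \frac{4}{3} \approx 1.3333$)
$j = \frac{20}{9}$ ($j = -4 + - 7 \left(1 - \frac{5}{3}\right) \frac{4}{3} = -4 + \left(-7\right) \left(- \frac{2}{3}\right) \frac{4}{3} = -4 + \frac{14}{3} \cdot \frac{4}{3} = -4 + \frac{56}{9} = \frac{20}{9} \approx 2.2222$)
$j^{2} = \left(\frac{20}{9}\right)^{2} = \frac{400}{81}$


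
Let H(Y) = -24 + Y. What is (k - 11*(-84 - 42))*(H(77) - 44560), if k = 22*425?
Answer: -477827152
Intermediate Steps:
k = 9350
(k - 11*(-84 - 42))*(H(77) - 44560) = (9350 - 11*(-84 - 42))*((-24 + 77) - 44560) = (9350 - 11*(-126))*(53 - 44560) = (9350 + 1386)*(-44507) = 10736*(-44507) = -477827152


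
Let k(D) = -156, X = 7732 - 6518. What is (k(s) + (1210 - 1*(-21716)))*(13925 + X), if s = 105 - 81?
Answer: 344715030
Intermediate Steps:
X = 1214
s = 24
(k(s) + (1210 - 1*(-21716)))*(13925 + X) = (-156 + (1210 - 1*(-21716)))*(13925 + 1214) = (-156 + (1210 + 21716))*15139 = (-156 + 22926)*15139 = 22770*15139 = 344715030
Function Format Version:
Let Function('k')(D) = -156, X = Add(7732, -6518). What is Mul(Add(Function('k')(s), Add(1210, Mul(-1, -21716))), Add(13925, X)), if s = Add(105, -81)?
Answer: 344715030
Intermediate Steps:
X = 1214
s = 24
Mul(Add(Function('k')(s), Add(1210, Mul(-1, -21716))), Add(13925, X)) = Mul(Add(-156, Add(1210, Mul(-1, -21716))), Add(13925, 1214)) = Mul(Add(-156, Add(1210, 21716)), 15139) = Mul(Add(-156, 22926), 15139) = Mul(22770, 15139) = 344715030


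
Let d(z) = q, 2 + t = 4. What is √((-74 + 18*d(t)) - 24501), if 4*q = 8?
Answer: I*√24539 ≈ 156.65*I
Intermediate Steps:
q = 2 (q = (¼)*8 = 2)
t = 2 (t = -2 + 4 = 2)
d(z) = 2
√((-74 + 18*d(t)) - 24501) = √((-74 + 18*2) - 24501) = √((-74 + 36) - 24501) = √(-38 - 24501) = √(-24539) = I*√24539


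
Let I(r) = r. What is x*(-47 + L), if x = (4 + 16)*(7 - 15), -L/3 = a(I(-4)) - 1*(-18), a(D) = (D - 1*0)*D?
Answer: 23840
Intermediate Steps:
a(D) = D² (a(D) = (D + 0)*D = D*D = D²)
L = -102 (L = -3*((-4)² - 1*(-18)) = -3*(16 + 18) = -3*34 = -102)
x = -160 (x = 20*(-8) = -160)
x*(-47 + L) = -160*(-47 - 102) = -160*(-149) = 23840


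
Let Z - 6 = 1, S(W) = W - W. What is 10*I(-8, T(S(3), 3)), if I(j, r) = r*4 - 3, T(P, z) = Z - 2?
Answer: 170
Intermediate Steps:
S(W) = 0
Z = 7 (Z = 6 + 1 = 7)
T(P, z) = 5 (T(P, z) = 7 - 2 = 5)
I(j, r) = -3 + 4*r (I(j, r) = 4*r - 3 = -3 + 4*r)
10*I(-8, T(S(3), 3)) = 10*(-3 + 4*5) = 10*(-3 + 20) = 10*17 = 170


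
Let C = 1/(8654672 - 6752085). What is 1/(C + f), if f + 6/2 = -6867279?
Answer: -1902587/13065601458533 ≈ -1.4562e-7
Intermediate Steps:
f = -6867282 (f = -3 - 6867279 = -6867282)
C = 1/1902587 ≈ 5.2560e-7
1/(C + f) = 1/(1/1902587 - 6867282) = 1/(-13065601458533/1902587) = -1902587/13065601458533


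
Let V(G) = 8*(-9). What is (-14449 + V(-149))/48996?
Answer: -14521/48996 ≈ -0.29637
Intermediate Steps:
V(G) = -72
(-14449 + V(-149))/48996 = (-14449 - 72)/48996 = -14521*1/48996 = -14521/48996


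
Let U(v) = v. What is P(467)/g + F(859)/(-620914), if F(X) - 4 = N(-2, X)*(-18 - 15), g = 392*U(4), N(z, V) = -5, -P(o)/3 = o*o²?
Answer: -13551123818767/69542368 ≈ -1.9486e+5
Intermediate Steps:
P(o) = -3*o³ (P(o) = -3*o*o² = -3*o³)
g = 1568 (g = 392*4 = 1568)
F(X) = 169 (F(X) = 4 - 5*(-18 - 15) = 4 - 5*(-33) = 4 + 165 = 169)
P(467)/g + F(859)/(-620914) = -3*467³/1568 + 169/(-620914) = -3*101847563*(1/1568) + 169*(-1/620914) = -305542689*1/1568 - 169/620914 = -305542689/1568 - 169/620914 = -13551123818767/69542368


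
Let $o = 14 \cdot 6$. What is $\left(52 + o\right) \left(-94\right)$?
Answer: $-12784$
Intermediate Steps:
$o = 84$
$\left(52 + o\right) \left(-94\right) = \left(52 + 84\right) \left(-94\right) = 136 \left(-94\right) = -12784$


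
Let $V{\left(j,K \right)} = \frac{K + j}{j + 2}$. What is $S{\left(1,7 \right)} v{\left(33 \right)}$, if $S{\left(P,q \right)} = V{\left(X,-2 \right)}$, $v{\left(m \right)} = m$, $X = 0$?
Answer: $-33$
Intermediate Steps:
$V{\left(j,K \right)} = \frac{K + j}{2 + j}$
$S{\left(P,q \right)} = -1$ ($S{\left(P,q \right)} = \frac{-2 + 0}{2 + 0} = \frac{1}{2} \left(-2\right) = -1$)
$S{\left(1,7 \right)} v{\left(33 \right)} = \left(-1\right) 33 = -33$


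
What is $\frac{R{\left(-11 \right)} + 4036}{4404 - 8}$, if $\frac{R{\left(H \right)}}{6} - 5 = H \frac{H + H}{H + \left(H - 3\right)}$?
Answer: $\frac{7157}{7850} \approx 0.91172$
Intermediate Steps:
$R{\left(H \right)} = 30 + \frac{12 H^{2}}{-3 + 2 H}$ ($R{\left(H \right)} = 30 + 6 H \frac{H + H}{H + \left(H - 3\right)} = 30 + 6 H \frac{2 H}{H + \left(H - 3\right)} = 30 + 6 H \frac{2 H}{H + \left(-3 + H\right)} = 30 + 6 H \frac{2 H}{-3 + 2 H} = 30 + 6 \frac{2 H^{2}}{-3 + 2 H} = 30 + \frac{12 H^{2}}{-3 + 2 H}$)
$\frac{R{\left(-11 \right)} + 4036}{4404 - 8} = \frac{\frac{6 \left(-15 + 2 \left(-11\right)^{2} + 10 \left(-11\right)\right)}{-3 + 2 \left(-11\right)} + 4036}{4404 - 8} = \frac{\frac{6 \left(-15 + 2 \cdot 121 - 110\right)}{-3 - 22} + 4036}{4404 + \left(-1219 + 1211\right)} = \frac{\frac{6 \left(-15 + 242 - 110\right)}{-25} + 4036}{4404 - 8} = \frac{6 \left(- \frac{1}{25}\right) 117 + 4036}{4396} = \left(- \frac{702}{25} + 4036\right) \frac{1}{4396} = \frac{100198}{25} \cdot \frac{1}{4396} = \frac{7157}{7850}$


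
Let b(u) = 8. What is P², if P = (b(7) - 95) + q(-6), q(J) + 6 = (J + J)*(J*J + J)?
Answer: 205209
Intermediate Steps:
q(J) = -6 + 2*J*(J + J²) (q(J) = -6 + (J + J)*(J*J + J) = -6 + (2*J)*(J² + J) = -6 + (2*J)*(J + J²) = -6 + 2*J*(J + J²))
P = -453 (P = (8 - 95) + (-6 + 2*(-6)² + 2*(-6)³) = -87 + (-6 + 2*36 + 2*(-216)) = -87 + (-6 + 72 - 432) = -87 - 366 = -453)
P² = (-453)² = 205209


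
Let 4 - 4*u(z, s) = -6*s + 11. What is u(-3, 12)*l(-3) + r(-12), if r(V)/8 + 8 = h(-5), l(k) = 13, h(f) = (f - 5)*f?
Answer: 2189/4 ≈ 547.25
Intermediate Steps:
h(f) = f*(-5 + f) (h(f) = (-5 + f)*f = f*(-5 + f))
u(z, s) = -7/4 + 3*s/2 (u(z, s) = 1 - (-6*s + 11)/4 = 1 - (11 - 6*s)/4 = 1 + (-11/4 + 3*s/2) = -7/4 + 3*s/2)
r(V) = 336 (r(V) = -64 + 8*(-5*(-5 - 5)) = -64 + 8*(-5*(-10)) = -64 + 8*50 = -64 + 400 = 336)
u(-3, 12)*l(-3) + r(-12) = (-7/4 + (3/2)*12)*13 + 336 = (-7/4 + 18)*13 + 336 = (65/4)*13 + 336 = 845/4 + 336 = 2189/4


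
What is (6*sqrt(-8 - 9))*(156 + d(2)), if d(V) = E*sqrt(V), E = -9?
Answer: I*sqrt(17)*(936 - 54*sqrt(2)) ≈ 3544.4*I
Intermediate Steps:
d(V) = -9*sqrt(V)
(6*sqrt(-8 - 9))*(156 + d(2)) = (6*sqrt(-8 - 9))*(156 - 9*sqrt(2)) = (6*sqrt(-17))*(156 - 9*sqrt(2)) = (6*(I*sqrt(17)))*(156 - 9*sqrt(2)) = (6*I*sqrt(17))*(156 - 9*sqrt(2)) = 6*I*sqrt(17)*(156 - 9*sqrt(2))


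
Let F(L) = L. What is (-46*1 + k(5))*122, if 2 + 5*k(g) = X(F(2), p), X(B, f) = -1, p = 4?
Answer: -28426/5 ≈ -5685.2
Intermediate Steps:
k(g) = -⅗ (k(g) = -⅖ + (⅕)*(-1) = -⅖ - ⅕ = -⅗)
(-46*1 + k(5))*122 = (-46*1 - ⅗)*122 = (-46 - ⅗)*122 = -233/5*122 = -28426/5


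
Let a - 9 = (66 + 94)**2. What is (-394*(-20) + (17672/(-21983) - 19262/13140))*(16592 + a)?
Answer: 5334990679734543/16047590 ≈ 3.3245e+8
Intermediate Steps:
a = 25609 (a = 9 + (66 + 94)**2 = 9 + 160**2 = 9 + 25600 = 25609)
(-394*(-20) + (17672/(-21983) - 19262/13140))*(16592 + a) = (-394*(-20) + (17672/(-21983) - 19262/13140))*(16592 + 25609) = (7880 + (17672*(-1/21983) - 19262*1/13140))*42201 = (7880 + (-17672/21983 - 9631/6570))*42201 = (7880 - 327823313/144428310)*42201 = (1137767259487/144428310)*42201 = 5334990679734543/16047590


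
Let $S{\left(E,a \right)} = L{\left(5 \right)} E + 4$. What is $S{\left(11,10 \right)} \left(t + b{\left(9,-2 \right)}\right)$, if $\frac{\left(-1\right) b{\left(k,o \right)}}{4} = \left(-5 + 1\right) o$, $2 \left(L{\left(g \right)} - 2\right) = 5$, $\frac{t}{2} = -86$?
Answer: $-10914$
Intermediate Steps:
$t = -172$ ($t = 2 \left(-86\right) = -172$)
$L{\left(g \right)} = \frac{9}{2}$ ($L{\left(g \right)} = 2 + \frac{1}{2} \cdot 5 = 2 + \frac{5}{2} = \frac{9}{2}$)
$b{\left(k,o \right)} = 16 o$ ($b{\left(k,o \right)} = - 4 \left(-5 + 1\right) o = - 4 \left(- 4 o\right) = 16 o$)
$S{\left(E,a \right)} = 4 + \frac{9 E}{2}$ ($S{\left(E,a \right)} = \frac{9 E}{2} + 4 = 4 + \frac{9 E}{2}$)
$S{\left(11,10 \right)} \left(t + b{\left(9,-2 \right)}\right) = \left(4 + \frac{9}{2} \cdot 11\right) \left(-172 + 16 \left(-2\right)\right) = \left(4 + \frac{99}{2}\right) \left(-172 - 32\right) = \frac{107}{2} \left(-204\right) = -10914$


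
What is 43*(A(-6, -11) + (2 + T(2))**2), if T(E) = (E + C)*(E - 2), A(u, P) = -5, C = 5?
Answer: -43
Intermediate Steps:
T(E) = (-2 + E)*(5 + E) (T(E) = (E + 5)*(E - 2) = (5 + E)*(-2 + E) = (-2 + E)*(5 + E))
43*(A(-6, -11) + (2 + T(2))**2) = 43*(-5 + (2 + (-10 + 2**2 + 3*2))**2) = 43*(-5 + (2 + (-10 + 4 + 6))**2) = 43*(-5 + (2 + 0)**2) = 43*(-5 + 2**2) = 43*(-5 + 4) = 43*(-1) = -43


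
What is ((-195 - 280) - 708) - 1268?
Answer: -2451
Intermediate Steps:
((-195 - 280) - 708) - 1268 = (-475 - 708) - 1268 = -1183 - 1268 = -2451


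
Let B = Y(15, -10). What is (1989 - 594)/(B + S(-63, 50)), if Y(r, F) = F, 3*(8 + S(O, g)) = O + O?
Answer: -93/4 ≈ -23.250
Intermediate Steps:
S(O, g) = -8 + 2*O/3 (S(O, g) = -8 + (O + O)/3 = -8 + (2*O)/3 = -8 + 2*O/3)
B = -10
(1989 - 594)/(B + S(-63, 50)) = (1989 - 594)/(-10 + (-8 + (⅔)*(-63))) = 1395/(-10 + (-8 - 42)) = 1395/(-10 - 50) = 1395/(-60) = 1395*(-1/60) = -93/4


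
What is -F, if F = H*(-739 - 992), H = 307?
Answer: 531417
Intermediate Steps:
F = -531417 (F = 307*(-739 - 992) = 307*(-1731) = -531417)
-F = -1*(-531417) = 531417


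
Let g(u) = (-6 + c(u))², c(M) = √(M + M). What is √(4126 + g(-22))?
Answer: √(4118 - 24*I*√11) ≈ 64.175 - 0.6202*I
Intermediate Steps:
c(M) = √2*√M (c(M) = √(2*M) = √2*√M)
g(u) = (-6 + √2*√u)²
√(4126 + g(-22)) = √(4126 + (-6 + √2*√(-22))²) = √(4126 + (-6 + √2*(I*√22))²) = √(4126 + (-6 + 2*I*√11)²)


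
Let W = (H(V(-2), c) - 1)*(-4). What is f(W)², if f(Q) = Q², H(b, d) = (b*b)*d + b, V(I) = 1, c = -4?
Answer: 65536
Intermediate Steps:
H(b, d) = b + d*b² (H(b, d) = b²*d + b = d*b² + b = b + d*b²)
W = 16 (W = (1*(1 + 1*(-4)) - 1)*(-4) = (1*(1 - 4) - 1)*(-4) = (1*(-3) - 1)*(-4) = (-3 - 1)*(-4) = -4*(-4) = 16)
f(W)² = (16²)² = 256² = 65536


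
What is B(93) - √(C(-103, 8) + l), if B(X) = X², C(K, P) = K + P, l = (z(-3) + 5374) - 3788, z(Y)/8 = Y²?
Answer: 8649 - √1563 ≈ 8609.5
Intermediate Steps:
z(Y) = 8*Y²
l = 1658 (l = (8*(-3)² + 5374) - 3788 = (8*9 + 5374) - 3788 = (72 + 5374) - 3788 = 5446 - 3788 = 1658)
B(93) - √(C(-103, 8) + l) = 93² - √((-103 + 8) + 1658) = 8649 - √(-95 + 1658) = 8649 - √1563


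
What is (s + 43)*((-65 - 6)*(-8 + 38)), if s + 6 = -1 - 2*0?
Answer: -76680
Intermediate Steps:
s = -7 (s = -6 + (-1 - 2*0) = -6 + (-1 + 0) = -6 - 1 = -7)
(s + 43)*((-65 - 6)*(-8 + 38)) = (-7 + 43)*((-65 - 6)*(-8 + 38)) = 36*(-71*30) = 36*(-2130) = -76680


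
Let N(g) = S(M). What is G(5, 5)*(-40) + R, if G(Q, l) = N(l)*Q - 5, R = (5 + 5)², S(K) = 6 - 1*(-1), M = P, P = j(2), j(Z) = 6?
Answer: -1100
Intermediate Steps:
P = 6
M = 6
S(K) = 7 (S(K) = 6 + 1 = 7)
N(g) = 7
R = 100 (R = 10² = 100)
G(Q, l) = -5 + 7*Q (G(Q, l) = 7*Q - 5 = -5 + 7*Q)
G(5, 5)*(-40) + R = (-5 + 7*5)*(-40) + 100 = (-5 + 35)*(-40) + 100 = 30*(-40) + 100 = -1200 + 100 = -1100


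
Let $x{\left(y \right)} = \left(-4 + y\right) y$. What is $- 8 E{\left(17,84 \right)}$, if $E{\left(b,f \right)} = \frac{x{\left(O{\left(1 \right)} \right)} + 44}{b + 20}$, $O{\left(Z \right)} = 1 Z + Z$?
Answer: $- \frac{320}{37} \approx -8.6487$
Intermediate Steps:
$O{\left(Z \right)} = 2 Z$ ($O{\left(Z \right)} = Z + Z = 2 Z$)
$x{\left(y \right)} = y \left(-4 + y\right)$
$E{\left(b,f \right)} = \frac{40}{20 + b}$ ($E{\left(b,f \right)} = \frac{2 \cdot 1 \left(-4 + 2 \cdot 1\right) + 44}{b + 20} = \frac{2 \left(-4 + 2\right) + 44}{20 + b} = \frac{2 \left(-2\right) + 44}{20 + b} = \frac{-4 + 44}{20 + b} = \frac{40}{20 + b}$)
$- 8 E{\left(17,84 \right)} = - 8 \frac{40}{20 + 17} = - 8 \cdot \frac{40}{37} = - 8 \cdot 40 \cdot \frac{1}{37} = \left(-8\right) \frac{40}{37} = - \frac{320}{37}$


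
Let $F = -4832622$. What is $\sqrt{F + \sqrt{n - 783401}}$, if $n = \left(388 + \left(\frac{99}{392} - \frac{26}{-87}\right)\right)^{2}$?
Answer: $\frac{\sqrt{-28677242879712 + 174 i \sqrt{735567079298567}}}{2436} \approx 0.18088 + 2198.3 i$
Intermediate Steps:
$n = \frac{175593161838649}{1163082816}$ ($n = \left(388 + \left(99 \cdot \frac{1}{392} - - \frac{26}{87}\right)\right)^{2} = \left(388 + \left(\frac{99}{392} + \frac{26}{87}\right)\right)^{2} = \left(388 + \frac{18805}{34104}\right)^{2} = \left(\frac{13251157}{34104}\right)^{2} = \frac{175593161838649}{1163082816} \approx 1.5097 \cdot 10^{5}$)
$\sqrt{F + \sqrt{n - 783401}} = \sqrt{-4832622 + \sqrt{\frac{175593161838649}{1163082816} - 783401}} = \sqrt{-4832622 + \sqrt{- \frac{735567079298567}{1163082816}}} = \sqrt{-4832622 + \frac{i \sqrt{735567079298567}}{34104}}$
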